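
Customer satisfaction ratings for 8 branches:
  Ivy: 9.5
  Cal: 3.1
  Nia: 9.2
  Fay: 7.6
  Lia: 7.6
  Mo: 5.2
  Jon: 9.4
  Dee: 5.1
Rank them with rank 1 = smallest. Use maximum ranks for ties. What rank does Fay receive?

Sorted (ascending): 3.1, 5.1, 5.2, 7.6, 7.6, 9.2, 9.4, 9.5
The 2 values of 7.6 occupy positions 4–5 → each gets rank 5.
Fay has value 7.6 → rank 5.

5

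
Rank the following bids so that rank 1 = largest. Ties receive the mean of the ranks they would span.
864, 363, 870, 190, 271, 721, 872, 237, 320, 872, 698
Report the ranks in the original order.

Sorted (descending): 872, 872, 870, 864, 721, 698, 363, 320, 271, 237, 190
The 2 values of 872 occupy positions 1–2 → average rank (1+2)/2 = 1.5.

4, 7, 3, 11, 9, 5, 1.5, 10, 8, 1.5, 6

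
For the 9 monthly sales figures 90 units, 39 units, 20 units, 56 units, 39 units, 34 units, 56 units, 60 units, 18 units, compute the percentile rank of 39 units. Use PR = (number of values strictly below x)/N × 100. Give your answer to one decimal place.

33.3

N = 9.
Strictly below 39: 3. Equal to 39: 2.
PR = 3/9 × 100 = 33.3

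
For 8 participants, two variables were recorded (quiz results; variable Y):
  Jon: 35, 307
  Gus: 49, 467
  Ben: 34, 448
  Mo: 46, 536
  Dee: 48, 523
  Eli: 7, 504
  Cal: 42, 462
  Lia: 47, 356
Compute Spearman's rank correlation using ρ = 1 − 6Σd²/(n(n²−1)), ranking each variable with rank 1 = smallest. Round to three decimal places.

0.238

Ranks of variable 1: 3, 8, 2, 5, 7, 1, 4, 6
Ranks of variable 2: 1, 5, 3, 8, 7, 6, 4, 2
d = r₁ − r₂: 2, 3, -1, -3, 0, -5, 0, 4
d²: 4, 9, 1, 9, 0, 25, 0, 16; Σd² = 64
ρ = 1 − 6·64/(8·63) = 1 − 384/504 = 0.238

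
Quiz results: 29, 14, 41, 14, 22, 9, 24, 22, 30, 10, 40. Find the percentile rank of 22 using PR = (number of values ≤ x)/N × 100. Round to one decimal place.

54.5

N = 11.
Strictly below 22: 4. Equal to 22: 2.
PR = 6/11 × 100 = 54.5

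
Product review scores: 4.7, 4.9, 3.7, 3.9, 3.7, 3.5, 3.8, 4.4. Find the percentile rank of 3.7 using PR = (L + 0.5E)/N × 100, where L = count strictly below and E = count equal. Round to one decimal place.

25.0

N = 8.
Strictly below 3.7: 1. Equal to 3.7: 2.
PR = (1 + 0.5·2)/8 × 100 = 25.0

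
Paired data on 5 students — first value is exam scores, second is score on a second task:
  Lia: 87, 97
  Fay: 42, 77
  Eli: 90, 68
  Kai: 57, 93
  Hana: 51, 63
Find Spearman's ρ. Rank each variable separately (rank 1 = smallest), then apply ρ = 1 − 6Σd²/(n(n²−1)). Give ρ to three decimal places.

0.200

Ranks of variable 1: 4, 1, 5, 3, 2
Ranks of variable 2: 5, 3, 2, 4, 1
d = r₁ − r₂: -1, -2, 3, -1, 1
d²: 1, 4, 9, 1, 1; Σd² = 16
ρ = 1 − 6·16/(5·24) = 1 − 96/120 = 0.200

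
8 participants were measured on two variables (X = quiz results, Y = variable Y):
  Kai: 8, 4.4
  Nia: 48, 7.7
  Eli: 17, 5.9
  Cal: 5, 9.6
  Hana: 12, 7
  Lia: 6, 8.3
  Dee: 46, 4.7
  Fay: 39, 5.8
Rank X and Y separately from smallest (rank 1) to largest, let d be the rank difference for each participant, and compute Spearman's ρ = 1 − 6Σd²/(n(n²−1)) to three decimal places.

Ranks of variable 1: 3, 8, 5, 1, 4, 2, 7, 6
Ranks of variable 2: 1, 6, 4, 8, 5, 7, 2, 3
d = r₁ − r₂: 2, 2, 1, -7, -1, -5, 5, 3
d²: 4, 4, 1, 49, 1, 25, 25, 9; Σd² = 118
ρ = 1 − 6·118/(8·63) = 1 − 708/504 = -0.405

-0.405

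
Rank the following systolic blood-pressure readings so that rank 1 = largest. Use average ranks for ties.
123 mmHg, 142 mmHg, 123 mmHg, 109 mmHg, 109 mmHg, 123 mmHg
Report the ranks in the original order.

Sorted (descending): 142, 123, 123, 123, 109, 109
The 3 values of 123 occupy positions 2–4 → average rank 3.
The 2 values of 109 occupy positions 5–6 → average rank (5+6)/2 = 5.5.

3, 1, 3, 5.5, 5.5, 3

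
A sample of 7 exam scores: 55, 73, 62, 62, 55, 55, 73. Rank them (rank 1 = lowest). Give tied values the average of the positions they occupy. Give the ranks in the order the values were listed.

2, 6.5, 4.5, 4.5, 2, 2, 6.5

Sorted (ascending): 55, 55, 55, 62, 62, 73, 73
The 3 values of 55 occupy positions 1–3 → average rank 2.
The 2 values of 62 occupy positions 4–5 → average rank (4+5)/2 = 4.5.
The 2 values of 73 occupy positions 6–7 → average rank (6+7)/2 = 6.5.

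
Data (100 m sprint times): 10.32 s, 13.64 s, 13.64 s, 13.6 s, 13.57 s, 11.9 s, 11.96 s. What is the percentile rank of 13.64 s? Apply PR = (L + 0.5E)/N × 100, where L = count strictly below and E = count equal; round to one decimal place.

N = 7.
Strictly below 13.64: 5. Equal to 13.64: 2.
PR = (5 + 0.5·2)/7 × 100 = 85.7

85.7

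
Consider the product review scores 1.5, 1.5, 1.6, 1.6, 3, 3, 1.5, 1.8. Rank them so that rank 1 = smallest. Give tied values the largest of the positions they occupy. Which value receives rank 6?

Sorted (ascending): 1.5, 1.5, 1.5, 1.6, 1.6, 1.8, 3, 3
The 3 values of 1.5 occupy positions 1–3 → each gets rank 3.
The 2 values of 1.6 occupy positions 4–5 → each gets rank 5.
The 2 values of 3 occupy positions 7–8 → each gets rank 8.
Rank 6 → value 1.8.

1.8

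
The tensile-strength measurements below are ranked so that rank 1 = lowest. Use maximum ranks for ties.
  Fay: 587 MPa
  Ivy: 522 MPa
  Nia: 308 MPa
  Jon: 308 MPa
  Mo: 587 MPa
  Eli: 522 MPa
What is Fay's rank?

Sorted (ascending): 308, 308, 522, 522, 587, 587
The 2 values of 308 occupy positions 1–2 → each gets rank 2.
The 2 values of 522 occupy positions 3–4 → each gets rank 4.
The 2 values of 587 occupy positions 5–6 → each gets rank 6.
Fay has value 587 MPa → rank 6.

6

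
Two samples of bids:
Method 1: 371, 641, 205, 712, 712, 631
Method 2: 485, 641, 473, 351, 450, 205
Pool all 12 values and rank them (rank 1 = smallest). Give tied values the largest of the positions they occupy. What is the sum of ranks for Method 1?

48

Sorted (ascending): 205, 205, 351, 371, 450, 473, 485, 631, 641, 641, 712, 712
The 2 values of 205 occupy positions 1–2 → each gets rank 2.
The 2 values of 641 occupy positions 9–10 → each gets rank 10.
The 2 values of 712 occupy positions 11–12 → each gets rank 12.
Method 1 values → pooled ranks: 371→4, 641→10, 205→2, 712→12, 712→12, 631→8
Rank sum = 4 + 10 + 2 + 12 + 12 + 8 = 48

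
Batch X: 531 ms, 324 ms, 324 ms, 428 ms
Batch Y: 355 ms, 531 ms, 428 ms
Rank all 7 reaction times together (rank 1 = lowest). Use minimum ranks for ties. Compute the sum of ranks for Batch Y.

Sorted (ascending): 324, 324, 355, 428, 428, 531, 531
The 2 values of 324 occupy positions 1–2 → each gets rank 1.
The 2 values of 428 occupy positions 4–5 → each gets rank 4.
The 2 values of 531 occupy positions 6–7 → each gets rank 6.
Batch Y values → pooled ranks: 355→3, 531→6, 428→4
Rank sum = 3 + 6 + 4 = 13

13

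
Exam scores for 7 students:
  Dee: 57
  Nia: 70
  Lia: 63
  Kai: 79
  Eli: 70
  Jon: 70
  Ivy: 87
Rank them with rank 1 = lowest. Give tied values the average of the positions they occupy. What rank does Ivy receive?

7

Sorted (ascending): 57, 63, 70, 70, 70, 79, 87
The 3 values of 70 occupy positions 3–5 → average rank 4.
Ivy has value 87 → rank 7.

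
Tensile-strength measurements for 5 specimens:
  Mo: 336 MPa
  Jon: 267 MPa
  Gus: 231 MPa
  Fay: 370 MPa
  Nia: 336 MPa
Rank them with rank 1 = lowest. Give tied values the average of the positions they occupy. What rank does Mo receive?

Sorted (ascending): 231, 267, 336, 336, 370
The 2 values of 336 occupy positions 3–4 → average rank (3+4)/2 = 3.5.
Mo has value 336 MPa → rank 3.5.

3.5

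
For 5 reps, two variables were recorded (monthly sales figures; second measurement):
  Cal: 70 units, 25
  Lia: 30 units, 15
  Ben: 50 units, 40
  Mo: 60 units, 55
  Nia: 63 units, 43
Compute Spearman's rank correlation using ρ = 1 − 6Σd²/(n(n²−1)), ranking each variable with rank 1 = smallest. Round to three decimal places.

0.300

Ranks of variable 1: 5, 1, 2, 3, 4
Ranks of variable 2: 2, 1, 3, 5, 4
d = r₁ − r₂: 3, 0, -1, -2, 0
d²: 9, 0, 1, 4, 0; Σd² = 14
ρ = 1 − 6·14/(5·24) = 1 − 84/120 = 0.300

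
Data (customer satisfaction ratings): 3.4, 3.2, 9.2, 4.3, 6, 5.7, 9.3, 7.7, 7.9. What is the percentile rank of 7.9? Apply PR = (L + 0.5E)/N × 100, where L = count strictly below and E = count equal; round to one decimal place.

N = 9.
Strictly below 7.9: 6. Equal to 7.9: 1.
PR = (6 + 0.5·1)/9 × 100 = 72.2

72.2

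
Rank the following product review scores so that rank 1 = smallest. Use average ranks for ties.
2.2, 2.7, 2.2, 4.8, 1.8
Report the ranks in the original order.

Sorted (ascending): 1.8, 2.2, 2.2, 2.7, 4.8
The 2 values of 2.2 occupy positions 2–3 → average rank (2+3)/2 = 2.5.

2.5, 4, 2.5, 5, 1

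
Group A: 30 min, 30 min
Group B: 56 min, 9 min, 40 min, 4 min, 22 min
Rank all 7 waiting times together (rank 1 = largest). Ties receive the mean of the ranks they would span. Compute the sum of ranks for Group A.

Sorted (descending): 56, 40, 30, 30, 22, 9, 4
The 2 values of 30 occupy positions 3–4 → average rank (3+4)/2 = 3.5.
Group A values → pooled ranks: 30→3.5, 30→3.5
Rank sum = 3.5 + 3.5 = 7

7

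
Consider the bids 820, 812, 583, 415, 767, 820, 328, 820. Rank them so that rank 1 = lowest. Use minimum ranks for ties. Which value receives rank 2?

Sorted (ascending): 328, 415, 583, 767, 812, 820, 820, 820
The 3 values of 820 occupy positions 6–8 → each gets rank 6.
Rank 2 → value 415.

415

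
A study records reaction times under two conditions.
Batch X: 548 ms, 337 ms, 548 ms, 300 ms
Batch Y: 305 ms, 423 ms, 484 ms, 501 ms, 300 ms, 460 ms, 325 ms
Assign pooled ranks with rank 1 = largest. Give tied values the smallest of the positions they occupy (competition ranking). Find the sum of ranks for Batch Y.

Sorted (descending): 548, 548, 501, 484, 460, 423, 337, 325, 305, 300, 300
The 2 values of 548 occupy positions 1–2 → each gets rank 1.
The 2 values of 300 occupy positions 10–11 → each gets rank 10.
Batch Y values → pooled ranks: 305→9, 423→6, 484→4, 501→3, 300→10, 460→5, 325→8
Rank sum = 9 + 6 + 4 + 3 + 10 + 5 + 8 = 45

45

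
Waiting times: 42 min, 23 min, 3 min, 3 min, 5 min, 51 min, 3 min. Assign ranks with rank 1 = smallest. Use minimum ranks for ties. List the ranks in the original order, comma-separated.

Sorted (ascending): 3, 3, 3, 5, 23, 42, 51
The 3 values of 3 occupy positions 1–3 → each gets rank 1.

6, 5, 1, 1, 4, 7, 1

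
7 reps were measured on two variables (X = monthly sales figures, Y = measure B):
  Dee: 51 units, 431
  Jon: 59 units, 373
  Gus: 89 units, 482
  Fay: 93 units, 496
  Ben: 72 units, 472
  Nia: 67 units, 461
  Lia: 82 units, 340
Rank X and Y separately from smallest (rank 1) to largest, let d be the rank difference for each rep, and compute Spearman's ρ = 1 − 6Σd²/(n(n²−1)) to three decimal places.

Ranks of variable 1: 1, 2, 6, 7, 4, 3, 5
Ranks of variable 2: 3, 2, 6, 7, 5, 4, 1
d = r₁ − r₂: -2, 0, 0, 0, -1, -1, 4
d²: 4, 0, 0, 0, 1, 1, 16; Σd² = 22
ρ = 1 − 6·22/(7·48) = 1 − 132/336 = 0.607

0.607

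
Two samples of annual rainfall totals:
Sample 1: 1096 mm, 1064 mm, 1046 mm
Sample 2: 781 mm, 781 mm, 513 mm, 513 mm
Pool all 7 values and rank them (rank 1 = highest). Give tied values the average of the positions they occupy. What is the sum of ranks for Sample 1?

Sorted (descending): 1096, 1064, 1046, 781, 781, 513, 513
The 2 values of 781 occupy positions 4–5 → average rank (4+5)/2 = 4.5.
The 2 values of 513 occupy positions 6–7 → average rank (6+7)/2 = 6.5.
Sample 1 values → pooled ranks: 1096→1, 1064→2, 1046→3
Rank sum = 1 + 2 + 3 = 6

6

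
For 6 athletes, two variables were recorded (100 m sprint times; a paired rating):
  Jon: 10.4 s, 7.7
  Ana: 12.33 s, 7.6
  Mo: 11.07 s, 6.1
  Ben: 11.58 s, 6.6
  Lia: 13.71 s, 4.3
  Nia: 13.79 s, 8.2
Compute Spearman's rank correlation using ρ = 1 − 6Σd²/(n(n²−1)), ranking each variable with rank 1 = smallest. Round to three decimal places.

Ranks of variable 1: 1, 4, 2, 3, 5, 6
Ranks of variable 2: 5, 4, 2, 3, 1, 6
d = r₁ − r₂: -4, 0, 0, 0, 4, 0
d²: 16, 0, 0, 0, 16, 0; Σd² = 32
ρ = 1 − 6·32/(6·35) = 1 − 192/210 = 0.086

0.086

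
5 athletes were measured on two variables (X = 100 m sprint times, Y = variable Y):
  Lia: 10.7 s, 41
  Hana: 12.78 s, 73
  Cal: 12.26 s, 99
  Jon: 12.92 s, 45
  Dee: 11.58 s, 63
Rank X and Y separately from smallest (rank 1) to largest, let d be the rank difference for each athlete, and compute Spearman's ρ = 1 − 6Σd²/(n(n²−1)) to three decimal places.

0.300

Ranks of variable 1: 1, 4, 3, 5, 2
Ranks of variable 2: 1, 4, 5, 2, 3
d = r₁ − r₂: 0, 0, -2, 3, -1
d²: 0, 0, 4, 9, 1; Σd² = 14
ρ = 1 − 6·14/(5·24) = 1 − 84/120 = 0.300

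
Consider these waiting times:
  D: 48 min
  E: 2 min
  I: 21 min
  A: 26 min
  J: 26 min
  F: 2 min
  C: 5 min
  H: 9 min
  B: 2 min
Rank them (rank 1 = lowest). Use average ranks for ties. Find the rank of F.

2

Sorted (ascending): 2, 2, 2, 5, 9, 21, 26, 26, 48
The 3 values of 2 occupy positions 1–3 → average rank 2.
The 2 values of 26 occupy positions 7–8 → average rank (7+8)/2 = 7.5.
F has value 2 min → rank 2.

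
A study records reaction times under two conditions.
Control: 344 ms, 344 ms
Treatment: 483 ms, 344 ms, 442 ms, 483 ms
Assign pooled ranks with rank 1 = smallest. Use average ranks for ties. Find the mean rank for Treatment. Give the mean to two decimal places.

Sorted (ascending): 344, 344, 344, 442, 483, 483
The 3 values of 344 occupy positions 1–3 → average rank 2.
The 2 values of 483 occupy positions 5–6 → average rank (5+6)/2 = 5.5.
Treatment values → pooled ranks: 483→5.5, 344→2, 442→4, 483→5.5
Mean rank = (5.5 + 2 + 4 + 5.5) / 4 = 4.25

4.25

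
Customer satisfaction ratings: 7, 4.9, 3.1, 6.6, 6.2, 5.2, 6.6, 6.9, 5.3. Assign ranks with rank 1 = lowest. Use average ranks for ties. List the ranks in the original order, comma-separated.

Sorted (ascending): 3.1, 4.9, 5.2, 5.3, 6.2, 6.6, 6.6, 6.9, 7
The 2 values of 6.6 occupy positions 6–7 → average rank (6+7)/2 = 6.5.

9, 2, 1, 6.5, 5, 3, 6.5, 8, 4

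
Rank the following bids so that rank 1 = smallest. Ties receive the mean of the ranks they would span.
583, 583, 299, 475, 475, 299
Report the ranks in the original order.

Sorted (ascending): 299, 299, 475, 475, 583, 583
The 2 values of 299 occupy positions 1–2 → average rank (1+2)/2 = 1.5.
The 2 values of 475 occupy positions 3–4 → average rank (3+4)/2 = 3.5.
The 2 values of 583 occupy positions 5–6 → average rank (5+6)/2 = 5.5.

5.5, 5.5, 1.5, 3.5, 3.5, 1.5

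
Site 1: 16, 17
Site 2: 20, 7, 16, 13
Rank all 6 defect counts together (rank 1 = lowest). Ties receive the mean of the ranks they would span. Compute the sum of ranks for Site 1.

Sorted (ascending): 7, 13, 16, 16, 17, 20
The 2 values of 16 occupy positions 3–4 → average rank (3+4)/2 = 3.5.
Site 1 values → pooled ranks: 16→3.5, 17→5
Rank sum = 3.5 + 5 = 8.5

8.5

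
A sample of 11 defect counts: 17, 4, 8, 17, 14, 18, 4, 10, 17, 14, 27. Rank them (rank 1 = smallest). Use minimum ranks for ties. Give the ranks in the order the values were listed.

7, 1, 3, 7, 5, 10, 1, 4, 7, 5, 11

Sorted (ascending): 4, 4, 8, 10, 14, 14, 17, 17, 17, 18, 27
The 2 values of 4 occupy positions 1–2 → each gets rank 1.
The 2 values of 14 occupy positions 5–6 → each gets rank 5.
The 3 values of 17 occupy positions 7–9 → each gets rank 7.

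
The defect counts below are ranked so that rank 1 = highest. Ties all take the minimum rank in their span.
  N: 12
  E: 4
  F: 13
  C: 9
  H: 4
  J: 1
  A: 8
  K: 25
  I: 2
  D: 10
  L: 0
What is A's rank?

Sorted (descending): 25, 13, 12, 10, 9, 8, 4, 4, 2, 1, 0
The 2 values of 4 occupy positions 7–8 → each gets rank 7.
A has value 8 → rank 6.

6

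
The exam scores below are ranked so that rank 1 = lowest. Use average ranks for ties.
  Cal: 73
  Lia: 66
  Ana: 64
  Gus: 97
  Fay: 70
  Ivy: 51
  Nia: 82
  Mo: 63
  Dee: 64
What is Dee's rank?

3.5

Sorted (ascending): 51, 63, 64, 64, 66, 70, 73, 82, 97
The 2 values of 64 occupy positions 3–4 → average rank (3+4)/2 = 3.5.
Dee has value 64 → rank 3.5.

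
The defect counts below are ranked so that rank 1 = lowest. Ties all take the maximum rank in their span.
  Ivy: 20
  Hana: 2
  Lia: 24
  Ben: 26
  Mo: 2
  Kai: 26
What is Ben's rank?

6

Sorted (ascending): 2, 2, 20, 24, 26, 26
The 2 values of 2 occupy positions 1–2 → each gets rank 2.
The 2 values of 26 occupy positions 5–6 → each gets rank 6.
Ben has value 26 → rank 6.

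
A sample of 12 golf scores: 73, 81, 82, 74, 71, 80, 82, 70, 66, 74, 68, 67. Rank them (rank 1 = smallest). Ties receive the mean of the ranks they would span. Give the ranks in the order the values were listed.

6, 10, 11.5, 7.5, 5, 9, 11.5, 4, 1, 7.5, 3, 2

Sorted (ascending): 66, 67, 68, 70, 71, 73, 74, 74, 80, 81, 82, 82
The 2 values of 74 occupy positions 7–8 → average rank (7+8)/2 = 7.5.
The 2 values of 82 occupy positions 11–12 → average rank (11+12)/2 = 11.5.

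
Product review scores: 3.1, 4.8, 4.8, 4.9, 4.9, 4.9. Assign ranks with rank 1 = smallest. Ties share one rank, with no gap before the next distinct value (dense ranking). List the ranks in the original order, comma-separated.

1, 2, 2, 3, 3, 3

Sorted (ascending): 3.1, 4.8, 4.8, 4.9, 4.9, 4.9
The 2 values of 4.8 share dense rank 2.
The 3 values of 4.9 share dense rank 3.
Remaining distinct values take the next consecutive integers.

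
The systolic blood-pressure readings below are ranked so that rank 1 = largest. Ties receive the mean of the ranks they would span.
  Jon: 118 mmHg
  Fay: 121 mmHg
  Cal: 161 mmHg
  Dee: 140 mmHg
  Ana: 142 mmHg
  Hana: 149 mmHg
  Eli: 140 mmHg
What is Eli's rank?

Sorted (descending): 161, 149, 142, 140, 140, 121, 118
The 2 values of 140 occupy positions 4–5 → average rank (4+5)/2 = 4.5.
Eli has value 140 mmHg → rank 4.5.

4.5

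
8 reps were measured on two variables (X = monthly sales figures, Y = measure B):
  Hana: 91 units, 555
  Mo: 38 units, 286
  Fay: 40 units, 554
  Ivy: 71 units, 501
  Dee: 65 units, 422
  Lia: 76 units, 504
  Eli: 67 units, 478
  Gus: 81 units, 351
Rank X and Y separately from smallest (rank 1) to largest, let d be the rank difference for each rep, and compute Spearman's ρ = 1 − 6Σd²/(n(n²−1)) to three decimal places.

0.405

Ranks of variable 1: 8, 1, 2, 5, 3, 6, 4, 7
Ranks of variable 2: 8, 1, 7, 5, 3, 6, 4, 2
d = r₁ − r₂: 0, 0, -5, 0, 0, 0, 0, 5
d²: 0, 0, 25, 0, 0, 0, 0, 25; Σd² = 50
ρ = 1 − 6·50/(8·63) = 1 − 300/504 = 0.405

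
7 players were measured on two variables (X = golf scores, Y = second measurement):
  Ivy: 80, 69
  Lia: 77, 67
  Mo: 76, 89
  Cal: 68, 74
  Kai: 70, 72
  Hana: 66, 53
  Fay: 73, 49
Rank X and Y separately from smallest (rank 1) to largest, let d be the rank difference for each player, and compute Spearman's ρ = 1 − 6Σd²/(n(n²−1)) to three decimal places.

Ranks of variable 1: 7, 6, 5, 2, 3, 1, 4
Ranks of variable 2: 4, 3, 7, 6, 5, 2, 1
d = r₁ − r₂: 3, 3, -2, -4, -2, -1, 3
d²: 9, 9, 4, 16, 4, 1, 9; Σd² = 52
ρ = 1 − 6·52/(7·48) = 1 − 312/336 = 0.071

0.071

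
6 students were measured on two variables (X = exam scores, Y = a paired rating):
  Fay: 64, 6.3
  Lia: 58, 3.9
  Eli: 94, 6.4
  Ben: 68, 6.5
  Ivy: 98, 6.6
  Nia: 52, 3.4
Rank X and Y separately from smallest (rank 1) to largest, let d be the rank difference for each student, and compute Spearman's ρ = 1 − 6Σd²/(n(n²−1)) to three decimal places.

0.943

Ranks of variable 1: 3, 2, 5, 4, 6, 1
Ranks of variable 2: 3, 2, 4, 5, 6, 1
d = r₁ − r₂: 0, 0, 1, -1, 0, 0
d²: 0, 0, 1, 1, 0, 0; Σd² = 2
ρ = 1 − 6·2/(6·35) = 1 − 12/210 = 0.943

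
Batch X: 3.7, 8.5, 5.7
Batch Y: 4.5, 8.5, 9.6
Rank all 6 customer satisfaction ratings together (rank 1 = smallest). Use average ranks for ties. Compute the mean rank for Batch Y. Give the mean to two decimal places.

Sorted (ascending): 3.7, 4.5, 5.7, 8.5, 8.5, 9.6
The 2 values of 8.5 occupy positions 4–5 → average rank (4+5)/2 = 4.5.
Batch Y values → pooled ranks: 4.5→2, 8.5→4.5, 9.6→6
Mean rank = (2 + 4.5 + 6) / 3 = 4.17

4.17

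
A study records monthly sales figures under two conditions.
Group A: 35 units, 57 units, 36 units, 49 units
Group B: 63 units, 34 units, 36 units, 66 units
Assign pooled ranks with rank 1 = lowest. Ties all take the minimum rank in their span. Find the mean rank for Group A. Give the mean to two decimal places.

Sorted (ascending): 34, 35, 36, 36, 49, 57, 63, 66
The 2 values of 36 occupy positions 3–4 → each gets rank 3.
Group A values → pooled ranks: 35→2, 57→6, 36→3, 49→5
Mean rank = (2 + 6 + 3 + 5) / 4 = 4.00

4.00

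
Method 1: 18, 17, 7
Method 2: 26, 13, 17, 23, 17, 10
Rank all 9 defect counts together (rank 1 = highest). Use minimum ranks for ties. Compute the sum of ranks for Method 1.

16

Sorted (descending): 26, 23, 18, 17, 17, 17, 13, 10, 7
The 3 values of 17 occupy positions 4–6 → each gets rank 4.
Method 1 values → pooled ranks: 18→3, 17→4, 7→9
Rank sum = 3 + 4 + 9 = 16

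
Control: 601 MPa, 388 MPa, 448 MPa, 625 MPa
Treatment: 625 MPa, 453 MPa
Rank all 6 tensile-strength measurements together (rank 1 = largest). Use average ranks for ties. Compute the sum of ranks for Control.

Sorted (descending): 625, 625, 601, 453, 448, 388
The 2 values of 625 occupy positions 1–2 → average rank (1+2)/2 = 1.5.
Control values → pooled ranks: 601→3, 388→6, 448→5, 625→1.5
Rank sum = 3 + 6 + 5 + 1.5 = 15.5

15.5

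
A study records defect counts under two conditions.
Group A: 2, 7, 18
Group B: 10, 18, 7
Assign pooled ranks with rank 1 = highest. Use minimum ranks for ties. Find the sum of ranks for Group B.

Sorted (descending): 18, 18, 10, 7, 7, 2
The 2 values of 18 occupy positions 1–2 → each gets rank 1.
The 2 values of 7 occupy positions 4–5 → each gets rank 4.
Group B values → pooled ranks: 10→3, 18→1, 7→4
Rank sum = 3 + 1 + 4 = 8

8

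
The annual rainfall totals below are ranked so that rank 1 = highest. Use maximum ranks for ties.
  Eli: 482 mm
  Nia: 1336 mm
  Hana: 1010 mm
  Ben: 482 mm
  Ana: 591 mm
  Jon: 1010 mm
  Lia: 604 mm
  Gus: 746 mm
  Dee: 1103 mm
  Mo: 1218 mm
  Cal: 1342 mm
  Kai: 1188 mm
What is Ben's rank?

Sorted (descending): 1342, 1336, 1218, 1188, 1103, 1010, 1010, 746, 604, 591, 482, 482
The 2 values of 1010 occupy positions 6–7 → each gets rank 7.
The 2 values of 482 occupy positions 11–12 → each gets rank 12.
Ben has value 482 mm → rank 12.

12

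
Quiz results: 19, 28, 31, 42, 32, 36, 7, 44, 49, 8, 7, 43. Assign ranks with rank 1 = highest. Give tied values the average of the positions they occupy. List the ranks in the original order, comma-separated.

Sorted (descending): 49, 44, 43, 42, 36, 32, 31, 28, 19, 8, 7, 7
The 2 values of 7 occupy positions 11–12 → average rank (11+12)/2 = 11.5.

9, 8, 7, 4, 6, 5, 11.5, 2, 1, 10, 11.5, 3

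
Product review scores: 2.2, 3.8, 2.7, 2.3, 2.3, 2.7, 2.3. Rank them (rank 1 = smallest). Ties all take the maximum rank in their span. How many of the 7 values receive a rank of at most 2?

Sorted (ascending): 2.2, 2.3, 2.3, 2.3, 2.7, 2.7, 3.8
The 3 values of 2.3 occupy positions 2–4 → each gets rank 4.
The 2 values of 2.7 occupy positions 5–6 → each gets rank 6.
Ranks ≤ 2: {1} → 1 value.

1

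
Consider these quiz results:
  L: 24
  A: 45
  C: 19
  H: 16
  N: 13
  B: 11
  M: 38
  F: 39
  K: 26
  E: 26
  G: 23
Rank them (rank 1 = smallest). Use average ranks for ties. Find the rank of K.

Sorted (ascending): 11, 13, 16, 19, 23, 24, 26, 26, 38, 39, 45
The 2 values of 26 occupy positions 7–8 → average rank (7+8)/2 = 7.5.
K has value 26 → rank 7.5.

7.5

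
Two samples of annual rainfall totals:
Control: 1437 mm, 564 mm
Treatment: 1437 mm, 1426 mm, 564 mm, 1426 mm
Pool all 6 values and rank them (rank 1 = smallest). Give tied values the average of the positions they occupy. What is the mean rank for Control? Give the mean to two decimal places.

Sorted (ascending): 564, 564, 1426, 1426, 1437, 1437
The 2 values of 564 occupy positions 1–2 → average rank (1+2)/2 = 1.5.
The 2 values of 1426 occupy positions 3–4 → average rank (3+4)/2 = 3.5.
The 2 values of 1437 occupy positions 5–6 → average rank (5+6)/2 = 5.5.
Control values → pooled ranks: 1437→5.5, 564→1.5
Mean rank = (5.5 + 1.5) / 2 = 3.50

3.50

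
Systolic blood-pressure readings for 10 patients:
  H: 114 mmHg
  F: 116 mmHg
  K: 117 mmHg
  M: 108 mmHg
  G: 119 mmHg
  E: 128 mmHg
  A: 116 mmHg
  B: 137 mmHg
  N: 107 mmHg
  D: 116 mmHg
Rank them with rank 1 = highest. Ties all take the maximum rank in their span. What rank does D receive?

Sorted (descending): 137, 128, 119, 117, 116, 116, 116, 114, 108, 107
The 3 values of 116 occupy positions 5–7 → each gets rank 7.
D has value 116 mmHg → rank 7.

7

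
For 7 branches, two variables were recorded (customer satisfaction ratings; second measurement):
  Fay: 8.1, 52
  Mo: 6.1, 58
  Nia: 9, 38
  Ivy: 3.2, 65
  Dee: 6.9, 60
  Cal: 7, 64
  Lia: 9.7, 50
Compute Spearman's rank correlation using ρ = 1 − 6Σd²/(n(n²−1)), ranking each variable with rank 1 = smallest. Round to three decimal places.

-0.821

Ranks of variable 1: 5, 2, 6, 1, 3, 4, 7
Ranks of variable 2: 3, 4, 1, 7, 5, 6, 2
d = r₁ − r₂: 2, -2, 5, -6, -2, -2, 5
d²: 4, 4, 25, 36, 4, 4, 25; Σd² = 102
ρ = 1 − 6·102/(7·48) = 1 − 612/336 = -0.821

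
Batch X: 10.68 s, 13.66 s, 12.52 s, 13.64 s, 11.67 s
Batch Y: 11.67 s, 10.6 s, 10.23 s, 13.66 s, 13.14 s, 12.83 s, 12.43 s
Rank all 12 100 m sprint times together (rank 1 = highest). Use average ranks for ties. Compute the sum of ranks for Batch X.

Sorted (descending): 13.66, 13.66, 13.64, 13.14, 12.83, 12.52, 12.43, 11.67, 11.67, 10.68, 10.6, 10.23
The 2 values of 13.66 occupy positions 1–2 → average rank (1+2)/2 = 1.5.
The 2 values of 11.67 occupy positions 8–9 → average rank (8+9)/2 = 8.5.
Batch X values → pooled ranks: 10.68→10, 13.66→1.5, 12.52→6, 13.64→3, 11.67→8.5
Rank sum = 10 + 1.5 + 6 + 3 + 8.5 = 29

29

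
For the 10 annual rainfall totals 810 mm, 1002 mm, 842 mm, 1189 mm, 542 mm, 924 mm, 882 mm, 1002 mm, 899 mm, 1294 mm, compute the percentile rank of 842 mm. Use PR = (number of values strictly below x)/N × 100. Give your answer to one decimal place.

20.0

N = 10.
Strictly below 842: 2. Equal to 842: 1.
PR = 2/10 × 100 = 20.0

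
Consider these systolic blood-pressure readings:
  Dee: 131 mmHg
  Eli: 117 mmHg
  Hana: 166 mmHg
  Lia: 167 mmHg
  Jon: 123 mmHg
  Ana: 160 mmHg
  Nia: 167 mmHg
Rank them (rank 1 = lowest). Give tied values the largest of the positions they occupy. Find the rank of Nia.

Sorted (ascending): 117, 123, 131, 160, 166, 167, 167
The 2 values of 167 occupy positions 6–7 → each gets rank 7.
Nia has value 167 mmHg → rank 7.

7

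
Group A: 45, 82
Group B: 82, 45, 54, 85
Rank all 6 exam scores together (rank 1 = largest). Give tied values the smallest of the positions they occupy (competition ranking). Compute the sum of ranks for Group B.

Sorted (descending): 85, 82, 82, 54, 45, 45
The 2 values of 82 occupy positions 2–3 → each gets rank 2.
The 2 values of 45 occupy positions 5–6 → each gets rank 5.
Group B values → pooled ranks: 82→2, 45→5, 54→4, 85→1
Rank sum = 2 + 5 + 4 + 1 = 12

12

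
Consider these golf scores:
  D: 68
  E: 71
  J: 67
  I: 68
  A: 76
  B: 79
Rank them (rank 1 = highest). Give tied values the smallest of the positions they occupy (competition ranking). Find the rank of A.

Sorted (descending): 79, 76, 71, 68, 68, 67
The 2 values of 68 occupy positions 4–5 → each gets rank 4.
A has value 76 → rank 2.

2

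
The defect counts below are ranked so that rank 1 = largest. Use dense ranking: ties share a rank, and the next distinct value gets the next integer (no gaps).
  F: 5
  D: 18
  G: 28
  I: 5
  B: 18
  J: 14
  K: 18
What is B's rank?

Sorted (descending): 28, 18, 18, 18, 14, 5, 5
The 3 values of 18 share dense rank 2.
The 2 values of 5 share dense rank 4.
Remaining distinct values take the next consecutive integers.
B has value 18 → rank 2.

2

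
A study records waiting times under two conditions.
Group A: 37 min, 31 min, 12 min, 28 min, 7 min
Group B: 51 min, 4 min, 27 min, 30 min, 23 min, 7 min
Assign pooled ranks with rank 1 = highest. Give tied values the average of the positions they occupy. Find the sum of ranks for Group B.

Sorted (descending): 51, 37, 31, 30, 28, 27, 23, 12, 7, 7, 4
The 2 values of 7 occupy positions 9–10 → average rank (9+10)/2 = 9.5.
Group B values → pooled ranks: 51→1, 4→11, 27→6, 30→4, 23→7, 7→9.5
Rank sum = 1 + 11 + 6 + 4 + 7 + 9.5 = 38.5

38.5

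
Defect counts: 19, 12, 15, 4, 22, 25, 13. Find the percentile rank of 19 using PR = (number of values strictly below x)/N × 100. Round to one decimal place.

57.1

N = 7.
Strictly below 19: 4. Equal to 19: 1.
PR = 4/7 × 100 = 57.1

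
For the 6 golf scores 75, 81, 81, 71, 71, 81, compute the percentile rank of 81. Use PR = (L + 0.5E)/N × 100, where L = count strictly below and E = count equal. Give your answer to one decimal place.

75.0

N = 6.
Strictly below 81: 3. Equal to 81: 3.
PR = (3 + 0.5·3)/6 × 100 = 75.0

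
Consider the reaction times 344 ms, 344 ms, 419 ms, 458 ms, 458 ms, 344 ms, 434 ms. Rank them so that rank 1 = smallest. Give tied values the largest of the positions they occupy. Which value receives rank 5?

Sorted (ascending): 344, 344, 344, 419, 434, 458, 458
The 3 values of 344 occupy positions 1–3 → each gets rank 3.
The 2 values of 458 occupy positions 6–7 → each gets rank 7.
Rank 5 → value 434.

434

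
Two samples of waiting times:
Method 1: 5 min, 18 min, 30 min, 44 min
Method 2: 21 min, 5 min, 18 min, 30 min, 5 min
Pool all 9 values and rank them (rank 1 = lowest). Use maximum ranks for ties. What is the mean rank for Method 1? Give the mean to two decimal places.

Sorted (ascending): 5, 5, 5, 18, 18, 21, 30, 30, 44
The 3 values of 5 occupy positions 1–3 → each gets rank 3.
The 2 values of 18 occupy positions 4–5 → each gets rank 5.
The 2 values of 30 occupy positions 7–8 → each gets rank 8.
Method 1 values → pooled ranks: 5→3, 18→5, 30→8, 44→9
Mean rank = (3 + 5 + 8 + 9) / 4 = 6.25

6.25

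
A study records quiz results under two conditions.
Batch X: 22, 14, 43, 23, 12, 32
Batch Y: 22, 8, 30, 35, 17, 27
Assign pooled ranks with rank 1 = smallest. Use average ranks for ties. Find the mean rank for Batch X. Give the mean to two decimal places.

6.58

Sorted (ascending): 8, 12, 14, 17, 22, 22, 23, 27, 30, 32, 35, 43
The 2 values of 22 occupy positions 5–6 → average rank (5+6)/2 = 5.5.
Batch X values → pooled ranks: 22→5.5, 14→3, 43→12, 23→7, 12→2, 32→10
Mean rank = (5.5 + 3 + 12 + 7 + 2 + 10) / 6 = 6.58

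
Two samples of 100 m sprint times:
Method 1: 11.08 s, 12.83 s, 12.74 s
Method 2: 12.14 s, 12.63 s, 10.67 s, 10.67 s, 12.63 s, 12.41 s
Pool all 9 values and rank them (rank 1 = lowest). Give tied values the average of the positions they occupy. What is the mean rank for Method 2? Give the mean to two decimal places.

4.17

Sorted (ascending): 10.67, 10.67, 11.08, 12.14, 12.41, 12.63, 12.63, 12.74, 12.83
The 2 values of 10.67 occupy positions 1–2 → average rank (1+2)/2 = 1.5.
The 2 values of 12.63 occupy positions 6–7 → average rank (6+7)/2 = 6.5.
Method 2 values → pooled ranks: 12.14→4, 12.63→6.5, 10.67→1.5, 10.67→1.5, 12.63→6.5, 12.41→5
Mean rank = (4 + 6.5 + 1.5 + 1.5 + 6.5 + 5) / 6 = 4.17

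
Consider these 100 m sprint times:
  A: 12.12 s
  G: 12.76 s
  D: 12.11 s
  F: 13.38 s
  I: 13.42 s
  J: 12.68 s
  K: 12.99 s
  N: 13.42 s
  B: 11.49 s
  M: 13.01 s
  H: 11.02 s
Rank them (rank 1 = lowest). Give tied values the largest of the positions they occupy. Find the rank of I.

11

Sorted (ascending): 11.02, 11.49, 12.11, 12.12, 12.68, 12.76, 12.99, 13.01, 13.38, 13.42, 13.42
The 2 values of 13.42 occupy positions 10–11 → each gets rank 11.
I has value 13.42 s → rank 11.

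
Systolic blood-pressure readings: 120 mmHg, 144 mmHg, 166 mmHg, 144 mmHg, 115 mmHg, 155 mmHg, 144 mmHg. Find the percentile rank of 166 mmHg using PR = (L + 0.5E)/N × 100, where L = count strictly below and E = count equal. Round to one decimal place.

N = 7.
Strictly below 166: 6. Equal to 166: 1.
PR = (6 + 0.5·1)/7 × 100 = 92.9

92.9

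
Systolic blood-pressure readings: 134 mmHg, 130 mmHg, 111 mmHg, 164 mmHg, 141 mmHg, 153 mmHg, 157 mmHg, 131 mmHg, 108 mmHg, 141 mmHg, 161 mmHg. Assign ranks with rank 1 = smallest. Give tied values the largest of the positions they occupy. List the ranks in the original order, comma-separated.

Sorted (ascending): 108, 111, 130, 131, 134, 141, 141, 153, 157, 161, 164
The 2 values of 141 occupy positions 6–7 → each gets rank 7.

5, 3, 2, 11, 7, 8, 9, 4, 1, 7, 10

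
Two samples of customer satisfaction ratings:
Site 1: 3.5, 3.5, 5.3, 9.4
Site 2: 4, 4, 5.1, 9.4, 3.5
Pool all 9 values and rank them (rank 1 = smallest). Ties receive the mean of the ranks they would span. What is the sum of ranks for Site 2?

25.5

Sorted (ascending): 3.5, 3.5, 3.5, 4, 4, 5.1, 5.3, 9.4, 9.4
The 3 values of 3.5 occupy positions 1–3 → average rank 2.
The 2 values of 4 occupy positions 4–5 → average rank (4+5)/2 = 4.5.
The 2 values of 9.4 occupy positions 8–9 → average rank (8+9)/2 = 8.5.
Site 2 values → pooled ranks: 4→4.5, 4→4.5, 5.1→6, 9.4→8.5, 3.5→2
Rank sum = 4.5 + 4.5 + 6 + 8.5 + 2 = 25.5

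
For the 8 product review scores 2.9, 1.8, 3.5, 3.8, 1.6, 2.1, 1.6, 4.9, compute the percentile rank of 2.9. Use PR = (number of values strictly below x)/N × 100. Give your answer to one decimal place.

50.0

N = 8.
Strictly below 2.9: 4. Equal to 2.9: 1.
PR = 4/8 × 100 = 50.0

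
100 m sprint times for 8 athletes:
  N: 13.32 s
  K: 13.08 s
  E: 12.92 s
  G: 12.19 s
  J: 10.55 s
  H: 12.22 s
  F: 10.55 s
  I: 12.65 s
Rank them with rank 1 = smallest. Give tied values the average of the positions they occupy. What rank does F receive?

Sorted (ascending): 10.55, 10.55, 12.19, 12.22, 12.65, 12.92, 13.08, 13.32
The 2 values of 10.55 occupy positions 1–2 → average rank (1+2)/2 = 1.5.
F has value 10.55 s → rank 1.5.

1.5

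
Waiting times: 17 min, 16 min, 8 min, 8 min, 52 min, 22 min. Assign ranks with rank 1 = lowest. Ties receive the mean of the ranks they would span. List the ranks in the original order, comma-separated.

4, 3, 1.5, 1.5, 6, 5

Sorted (ascending): 8, 8, 16, 17, 22, 52
The 2 values of 8 occupy positions 1–2 → average rank (1+2)/2 = 1.5.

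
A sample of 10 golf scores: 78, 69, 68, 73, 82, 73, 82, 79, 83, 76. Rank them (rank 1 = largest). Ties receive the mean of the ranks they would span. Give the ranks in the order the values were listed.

Sorted (descending): 83, 82, 82, 79, 78, 76, 73, 73, 69, 68
The 2 values of 82 occupy positions 2–3 → average rank (2+3)/2 = 2.5.
The 2 values of 73 occupy positions 7–8 → average rank (7+8)/2 = 7.5.

5, 9, 10, 7.5, 2.5, 7.5, 2.5, 4, 1, 6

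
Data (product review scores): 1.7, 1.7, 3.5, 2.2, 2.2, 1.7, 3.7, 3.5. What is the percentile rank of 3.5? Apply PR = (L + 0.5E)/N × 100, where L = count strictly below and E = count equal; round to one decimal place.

75.0

N = 8.
Strictly below 3.5: 5. Equal to 3.5: 2.
PR = (5 + 0.5·2)/8 × 100 = 75.0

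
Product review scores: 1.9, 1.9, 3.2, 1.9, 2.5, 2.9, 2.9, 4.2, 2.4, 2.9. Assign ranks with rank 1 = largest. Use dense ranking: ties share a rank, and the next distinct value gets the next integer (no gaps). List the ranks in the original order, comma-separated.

6, 6, 2, 6, 4, 3, 3, 1, 5, 3

Sorted (descending): 4.2, 3.2, 2.9, 2.9, 2.9, 2.5, 2.4, 1.9, 1.9, 1.9
The 3 values of 2.9 share dense rank 3.
The 3 values of 1.9 share dense rank 6.
Remaining distinct values take the next consecutive integers.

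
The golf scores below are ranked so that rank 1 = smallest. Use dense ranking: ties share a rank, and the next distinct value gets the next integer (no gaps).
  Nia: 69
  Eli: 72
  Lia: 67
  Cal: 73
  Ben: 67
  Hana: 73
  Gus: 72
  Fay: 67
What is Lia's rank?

Sorted (ascending): 67, 67, 67, 69, 72, 72, 73, 73
The 3 values of 67 share dense rank 1.
The 2 values of 72 share dense rank 3.
The 2 values of 73 share dense rank 4.
Remaining distinct values take the next consecutive integers.
Lia has value 67 → rank 1.

1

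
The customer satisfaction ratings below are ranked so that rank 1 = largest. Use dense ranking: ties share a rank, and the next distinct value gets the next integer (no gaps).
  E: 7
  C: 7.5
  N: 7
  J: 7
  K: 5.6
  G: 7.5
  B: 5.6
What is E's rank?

2

Sorted (descending): 7.5, 7.5, 7, 7, 7, 5.6, 5.6
The 2 values of 7.5 share dense rank 1.
The 3 values of 7 share dense rank 2.
The 2 values of 5.6 share dense rank 3.
E has value 7 → rank 2.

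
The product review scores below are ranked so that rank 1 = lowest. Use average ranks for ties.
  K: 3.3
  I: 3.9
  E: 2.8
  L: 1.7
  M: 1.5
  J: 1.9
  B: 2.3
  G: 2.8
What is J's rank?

3

Sorted (ascending): 1.5, 1.7, 1.9, 2.3, 2.8, 2.8, 3.3, 3.9
The 2 values of 2.8 occupy positions 5–6 → average rank (5+6)/2 = 5.5.
J has value 1.9 → rank 3.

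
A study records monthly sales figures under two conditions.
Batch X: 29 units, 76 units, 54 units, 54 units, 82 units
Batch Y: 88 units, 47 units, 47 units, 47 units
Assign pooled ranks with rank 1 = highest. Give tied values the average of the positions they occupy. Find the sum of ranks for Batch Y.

22

Sorted (descending): 88, 82, 76, 54, 54, 47, 47, 47, 29
The 2 values of 54 occupy positions 4–5 → average rank (4+5)/2 = 4.5.
The 3 values of 47 occupy positions 6–8 → average rank 7.
Batch Y values → pooled ranks: 88→1, 47→7, 47→7, 47→7
Rank sum = 1 + 7 + 7 + 7 = 22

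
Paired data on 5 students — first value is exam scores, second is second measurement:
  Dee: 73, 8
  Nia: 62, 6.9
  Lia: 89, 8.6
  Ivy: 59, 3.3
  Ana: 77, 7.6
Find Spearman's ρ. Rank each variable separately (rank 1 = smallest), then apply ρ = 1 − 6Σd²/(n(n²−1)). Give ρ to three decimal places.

0.900

Ranks of variable 1: 3, 2, 5, 1, 4
Ranks of variable 2: 4, 2, 5, 1, 3
d = r₁ − r₂: -1, 0, 0, 0, 1
d²: 1, 0, 0, 0, 1; Σd² = 2
ρ = 1 − 6·2/(5·24) = 1 − 12/120 = 0.900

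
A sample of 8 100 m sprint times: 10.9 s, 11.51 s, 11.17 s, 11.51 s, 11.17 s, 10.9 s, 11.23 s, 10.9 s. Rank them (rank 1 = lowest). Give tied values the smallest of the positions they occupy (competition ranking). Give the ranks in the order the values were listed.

1, 7, 4, 7, 4, 1, 6, 1

Sorted (ascending): 10.9, 10.9, 10.9, 11.17, 11.17, 11.23, 11.51, 11.51
The 3 values of 10.9 occupy positions 1–3 → each gets rank 1.
The 2 values of 11.17 occupy positions 4–5 → each gets rank 4.
The 2 values of 11.51 occupy positions 7–8 → each gets rank 7.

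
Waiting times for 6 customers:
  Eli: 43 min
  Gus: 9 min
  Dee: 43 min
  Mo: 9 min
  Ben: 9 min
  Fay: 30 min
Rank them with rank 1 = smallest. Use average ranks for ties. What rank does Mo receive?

Sorted (ascending): 9, 9, 9, 30, 43, 43
The 3 values of 9 occupy positions 1–3 → average rank 2.
The 2 values of 43 occupy positions 5–6 → average rank (5+6)/2 = 5.5.
Mo has value 9 min → rank 2.

2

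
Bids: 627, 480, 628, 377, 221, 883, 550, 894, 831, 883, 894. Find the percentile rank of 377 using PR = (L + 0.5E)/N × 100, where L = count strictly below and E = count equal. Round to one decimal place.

13.6

N = 11.
Strictly below 377: 1. Equal to 377: 1.
PR = (1 + 0.5·1)/11 × 100 = 13.6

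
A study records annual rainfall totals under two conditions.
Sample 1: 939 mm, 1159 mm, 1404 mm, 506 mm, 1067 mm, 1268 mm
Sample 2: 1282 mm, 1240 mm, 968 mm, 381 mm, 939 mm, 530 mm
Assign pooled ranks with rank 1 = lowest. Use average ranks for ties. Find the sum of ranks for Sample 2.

34.5

Sorted (ascending): 381, 506, 530, 939, 939, 968, 1067, 1159, 1240, 1268, 1282, 1404
The 2 values of 939 occupy positions 4–5 → average rank (4+5)/2 = 4.5.
Sample 2 values → pooled ranks: 1282→11, 1240→9, 968→6, 381→1, 939→4.5, 530→3
Rank sum = 11 + 9 + 6 + 1 + 4.5 + 3 = 34.5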